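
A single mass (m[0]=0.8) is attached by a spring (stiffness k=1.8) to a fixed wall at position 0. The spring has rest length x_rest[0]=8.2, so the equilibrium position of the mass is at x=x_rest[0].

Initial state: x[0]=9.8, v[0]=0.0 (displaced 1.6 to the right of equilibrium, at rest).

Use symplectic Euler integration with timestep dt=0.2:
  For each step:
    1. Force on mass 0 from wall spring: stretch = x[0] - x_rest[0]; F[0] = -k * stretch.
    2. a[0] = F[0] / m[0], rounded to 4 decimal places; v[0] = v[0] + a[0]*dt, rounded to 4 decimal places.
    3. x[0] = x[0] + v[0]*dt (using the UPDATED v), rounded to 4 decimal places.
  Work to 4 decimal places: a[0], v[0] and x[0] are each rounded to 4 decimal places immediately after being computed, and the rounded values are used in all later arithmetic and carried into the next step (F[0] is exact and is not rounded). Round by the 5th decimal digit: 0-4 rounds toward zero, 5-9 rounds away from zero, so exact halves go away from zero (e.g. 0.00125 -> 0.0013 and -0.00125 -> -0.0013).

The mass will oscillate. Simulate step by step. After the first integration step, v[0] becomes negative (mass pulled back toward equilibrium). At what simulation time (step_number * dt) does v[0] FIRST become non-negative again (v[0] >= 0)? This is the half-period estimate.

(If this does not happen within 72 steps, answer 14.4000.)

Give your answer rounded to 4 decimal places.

Answer: 2.2000

Derivation:
Step 0: x=[9.8000] v=[0.0000]
Step 1: x=[9.6560] v=[-0.7200]
Step 2: x=[9.3810] v=[-1.3752]
Step 3: x=[8.9997] v=[-1.9067]
Step 4: x=[8.5464] v=[-2.2666]
Step 5: x=[8.0619] v=[-2.4225]
Step 6: x=[7.5898] v=[-2.3604]
Step 7: x=[7.1726] v=[-2.0858]
Step 8: x=[6.8479] v=[-1.6235]
Step 9: x=[6.6449] v=[-1.0151]
Step 10: x=[6.5818] v=[-0.3153]
Step 11: x=[6.6644] v=[0.4129]
First v>=0 after going negative at step 11, time=2.2000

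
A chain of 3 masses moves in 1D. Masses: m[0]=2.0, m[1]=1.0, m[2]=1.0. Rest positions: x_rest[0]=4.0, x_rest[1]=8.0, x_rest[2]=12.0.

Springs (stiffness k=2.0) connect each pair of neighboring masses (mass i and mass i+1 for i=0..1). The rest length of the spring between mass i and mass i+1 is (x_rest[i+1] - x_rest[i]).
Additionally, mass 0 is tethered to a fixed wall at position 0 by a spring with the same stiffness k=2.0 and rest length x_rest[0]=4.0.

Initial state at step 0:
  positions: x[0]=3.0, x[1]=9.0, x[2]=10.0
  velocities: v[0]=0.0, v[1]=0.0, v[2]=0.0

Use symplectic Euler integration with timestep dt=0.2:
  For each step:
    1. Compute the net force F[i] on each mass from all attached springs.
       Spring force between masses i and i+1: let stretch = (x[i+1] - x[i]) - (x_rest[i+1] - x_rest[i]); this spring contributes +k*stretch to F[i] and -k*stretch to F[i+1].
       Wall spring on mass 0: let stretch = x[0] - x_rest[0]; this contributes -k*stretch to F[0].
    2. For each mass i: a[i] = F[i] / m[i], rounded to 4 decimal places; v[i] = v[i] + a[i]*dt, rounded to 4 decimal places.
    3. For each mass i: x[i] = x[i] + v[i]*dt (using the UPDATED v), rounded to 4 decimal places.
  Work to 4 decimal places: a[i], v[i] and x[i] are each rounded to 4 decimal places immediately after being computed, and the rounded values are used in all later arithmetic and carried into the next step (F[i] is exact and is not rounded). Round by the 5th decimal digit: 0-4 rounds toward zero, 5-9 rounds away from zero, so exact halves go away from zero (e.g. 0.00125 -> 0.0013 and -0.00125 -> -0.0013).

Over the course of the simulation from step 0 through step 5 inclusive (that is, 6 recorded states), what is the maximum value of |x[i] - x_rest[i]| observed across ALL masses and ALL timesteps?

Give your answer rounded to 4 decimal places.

Answer: 2.2982

Derivation:
Step 0: x=[3.0000 9.0000 10.0000] v=[0.0000 0.0000 0.0000]
Step 1: x=[3.1200 8.6000 10.2400] v=[0.6000 -2.0000 1.2000]
Step 2: x=[3.3344 7.8928 10.6688] v=[1.0720 -3.5360 2.1440]
Step 3: x=[3.5978 7.0430 11.1955] v=[1.3168 -4.2490 2.6336]
Step 4: x=[3.8551 6.2498 11.7100] v=[1.2863 -3.9661 2.5726]
Step 5: x=[4.0539 5.7018 12.1077] v=[0.9942 -2.7399 1.9885]
Max displacement = 2.2982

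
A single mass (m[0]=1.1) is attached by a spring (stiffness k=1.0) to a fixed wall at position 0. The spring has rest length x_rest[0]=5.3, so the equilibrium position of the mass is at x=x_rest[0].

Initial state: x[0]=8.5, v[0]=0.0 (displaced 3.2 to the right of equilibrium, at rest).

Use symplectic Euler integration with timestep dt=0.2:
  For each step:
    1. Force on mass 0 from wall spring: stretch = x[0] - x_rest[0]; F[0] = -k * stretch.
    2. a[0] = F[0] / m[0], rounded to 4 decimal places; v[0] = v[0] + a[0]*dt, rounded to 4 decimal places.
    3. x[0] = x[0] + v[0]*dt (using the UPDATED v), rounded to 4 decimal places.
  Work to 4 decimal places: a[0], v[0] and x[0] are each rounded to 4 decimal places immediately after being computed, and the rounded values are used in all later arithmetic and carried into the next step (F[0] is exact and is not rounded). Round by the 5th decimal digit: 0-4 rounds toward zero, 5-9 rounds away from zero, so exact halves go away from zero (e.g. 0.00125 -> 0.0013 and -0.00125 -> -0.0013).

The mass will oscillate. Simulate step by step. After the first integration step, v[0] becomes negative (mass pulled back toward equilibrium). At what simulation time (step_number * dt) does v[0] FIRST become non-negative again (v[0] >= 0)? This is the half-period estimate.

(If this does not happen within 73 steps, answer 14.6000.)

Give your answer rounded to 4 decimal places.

Answer: 3.4000

Derivation:
Step 0: x=[8.5000] v=[0.0000]
Step 1: x=[8.3836] v=[-0.5818]
Step 2: x=[8.1551] v=[-1.1425]
Step 3: x=[7.8228] v=[-1.6616]
Step 4: x=[7.3987] v=[-2.1203]
Step 5: x=[6.8983] v=[-2.5019]
Step 6: x=[6.3398] v=[-2.7925]
Step 7: x=[5.7435] v=[-2.9816]
Step 8: x=[5.1311] v=[-3.0622]
Step 9: x=[4.5248] v=[-3.0315]
Step 10: x=[3.9467] v=[-2.8906]
Step 11: x=[3.4178] v=[-2.6445]
Step 12: x=[2.9573] v=[-2.3023]
Step 13: x=[2.5820] v=[-1.8764]
Step 14: x=[2.3056] v=[-1.3822]
Step 15: x=[2.1380] v=[-0.8378]
Step 16: x=[2.0854] v=[-0.2629]
Step 17: x=[2.1497] v=[0.3216]
First v>=0 after going negative at step 17, time=3.4000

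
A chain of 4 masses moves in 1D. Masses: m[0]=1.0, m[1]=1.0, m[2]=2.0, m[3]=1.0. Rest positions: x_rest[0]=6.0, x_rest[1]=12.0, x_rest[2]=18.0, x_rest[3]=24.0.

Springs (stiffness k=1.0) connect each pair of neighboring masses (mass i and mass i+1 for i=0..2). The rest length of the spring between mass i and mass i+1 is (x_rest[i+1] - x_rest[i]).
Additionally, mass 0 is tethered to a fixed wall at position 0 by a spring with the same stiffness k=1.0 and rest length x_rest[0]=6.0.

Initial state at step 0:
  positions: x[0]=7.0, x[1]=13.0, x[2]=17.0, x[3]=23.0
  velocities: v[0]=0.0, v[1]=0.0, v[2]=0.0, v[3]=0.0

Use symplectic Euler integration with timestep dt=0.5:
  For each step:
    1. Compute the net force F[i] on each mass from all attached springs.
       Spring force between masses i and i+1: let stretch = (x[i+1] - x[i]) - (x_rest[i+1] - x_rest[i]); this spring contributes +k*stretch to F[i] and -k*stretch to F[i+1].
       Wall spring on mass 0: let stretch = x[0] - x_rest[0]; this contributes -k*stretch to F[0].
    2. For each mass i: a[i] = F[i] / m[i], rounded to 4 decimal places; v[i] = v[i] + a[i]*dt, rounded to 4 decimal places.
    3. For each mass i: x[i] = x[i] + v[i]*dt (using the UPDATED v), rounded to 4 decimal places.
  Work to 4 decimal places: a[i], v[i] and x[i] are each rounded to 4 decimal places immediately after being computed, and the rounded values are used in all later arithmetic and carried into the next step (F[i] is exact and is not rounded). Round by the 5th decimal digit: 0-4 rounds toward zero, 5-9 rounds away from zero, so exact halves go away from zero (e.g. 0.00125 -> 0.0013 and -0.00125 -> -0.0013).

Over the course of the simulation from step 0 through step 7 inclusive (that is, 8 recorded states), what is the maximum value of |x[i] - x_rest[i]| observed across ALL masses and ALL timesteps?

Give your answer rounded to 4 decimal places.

Step 0: x=[7.0000 13.0000 17.0000 23.0000] v=[0.0000 0.0000 0.0000 0.0000]
Step 1: x=[6.7500 12.5000 17.2500 23.0000] v=[-0.5000 -1.0000 0.5000 0.0000]
Step 2: x=[6.2500 11.7500 17.6250 23.0625] v=[-1.0000 -1.5000 0.7500 0.1250]
Step 3: x=[5.5625 11.0938 17.9453 23.2657] v=[-1.3750 -1.3125 0.6406 0.4063]
Step 4: x=[4.8672 10.7676 18.0742 23.6388] v=[-1.3906 -0.6524 0.2578 0.7461]
Step 5: x=[4.4302 10.7930 17.9854 24.1207] v=[-0.8740 0.0507 -0.1777 0.9638]
Step 6: x=[4.4764 11.0258 17.7644 24.5688] v=[0.0923 0.4655 -0.4420 0.8962]
Step 7: x=[5.0408 11.3059 17.5516 24.8158] v=[1.1288 0.5601 -0.4256 0.4940]
Max displacement = 1.5698

Answer: 1.5698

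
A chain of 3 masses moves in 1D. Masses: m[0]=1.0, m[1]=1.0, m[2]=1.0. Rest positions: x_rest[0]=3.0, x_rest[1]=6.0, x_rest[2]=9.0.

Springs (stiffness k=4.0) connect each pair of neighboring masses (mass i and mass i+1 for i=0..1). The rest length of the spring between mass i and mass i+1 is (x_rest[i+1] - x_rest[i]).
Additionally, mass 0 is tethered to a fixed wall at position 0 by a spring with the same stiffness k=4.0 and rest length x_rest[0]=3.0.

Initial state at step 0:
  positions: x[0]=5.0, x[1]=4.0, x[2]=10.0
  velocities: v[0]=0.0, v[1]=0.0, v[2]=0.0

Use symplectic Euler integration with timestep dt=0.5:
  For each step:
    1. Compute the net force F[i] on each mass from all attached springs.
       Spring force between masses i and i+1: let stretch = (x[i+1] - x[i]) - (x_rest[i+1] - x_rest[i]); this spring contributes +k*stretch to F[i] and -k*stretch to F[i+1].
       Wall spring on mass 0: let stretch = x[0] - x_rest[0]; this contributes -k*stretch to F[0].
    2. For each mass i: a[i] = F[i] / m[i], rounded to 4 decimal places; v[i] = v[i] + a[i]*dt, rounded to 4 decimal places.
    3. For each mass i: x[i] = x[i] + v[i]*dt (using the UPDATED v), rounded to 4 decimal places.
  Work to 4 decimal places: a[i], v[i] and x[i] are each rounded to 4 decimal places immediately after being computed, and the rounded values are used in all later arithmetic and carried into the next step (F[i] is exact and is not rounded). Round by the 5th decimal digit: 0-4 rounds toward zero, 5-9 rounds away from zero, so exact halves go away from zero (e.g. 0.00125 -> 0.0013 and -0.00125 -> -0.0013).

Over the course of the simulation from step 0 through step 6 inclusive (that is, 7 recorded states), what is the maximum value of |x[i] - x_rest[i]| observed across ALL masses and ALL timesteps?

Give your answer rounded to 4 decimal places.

Answer: 5.0000

Derivation:
Step 0: x=[5.0000 4.0000 10.0000] v=[0.0000 0.0000 0.0000]
Step 1: x=[-1.0000 11.0000 7.0000] v=[-12.0000 14.0000 -6.0000]
Step 2: x=[6.0000 2.0000 11.0000] v=[14.0000 -18.0000 8.0000]
Step 3: x=[3.0000 6.0000 9.0000] v=[-6.0000 8.0000 -4.0000]
Step 4: x=[0.0000 10.0000 7.0000] v=[-6.0000 8.0000 -4.0000]
Step 5: x=[7.0000 1.0000 11.0000] v=[14.0000 -18.0000 8.0000]
Step 6: x=[1.0000 8.0000 8.0000] v=[-12.0000 14.0000 -6.0000]
Max displacement = 5.0000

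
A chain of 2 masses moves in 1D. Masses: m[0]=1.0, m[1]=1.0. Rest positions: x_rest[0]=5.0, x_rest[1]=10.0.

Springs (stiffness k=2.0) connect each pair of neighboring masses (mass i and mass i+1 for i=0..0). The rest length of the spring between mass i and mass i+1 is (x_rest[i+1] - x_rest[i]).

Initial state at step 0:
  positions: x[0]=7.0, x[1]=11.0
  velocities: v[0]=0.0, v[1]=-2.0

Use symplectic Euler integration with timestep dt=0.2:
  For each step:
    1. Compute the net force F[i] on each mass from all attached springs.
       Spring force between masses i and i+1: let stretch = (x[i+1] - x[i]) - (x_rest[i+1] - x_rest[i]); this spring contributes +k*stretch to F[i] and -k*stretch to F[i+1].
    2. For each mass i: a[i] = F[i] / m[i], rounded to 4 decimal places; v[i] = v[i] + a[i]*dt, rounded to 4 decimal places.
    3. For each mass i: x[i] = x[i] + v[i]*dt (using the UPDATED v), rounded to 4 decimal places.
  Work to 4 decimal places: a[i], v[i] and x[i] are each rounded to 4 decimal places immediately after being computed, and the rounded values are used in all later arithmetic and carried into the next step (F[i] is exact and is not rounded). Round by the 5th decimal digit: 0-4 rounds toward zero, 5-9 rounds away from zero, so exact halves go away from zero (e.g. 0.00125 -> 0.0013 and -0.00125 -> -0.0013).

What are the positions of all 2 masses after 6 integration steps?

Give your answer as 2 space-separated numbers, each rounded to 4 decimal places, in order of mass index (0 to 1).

Step 0: x=[7.0000 11.0000] v=[0.0000 -2.0000]
Step 1: x=[6.9200 10.6800] v=[-0.4000 -1.6000]
Step 2: x=[6.7408 10.4592] v=[-0.8960 -1.1040]
Step 3: x=[6.4591 10.3409] v=[-1.4086 -0.5914]
Step 4: x=[6.0879 10.3121] v=[-1.8559 -0.1441]
Step 5: x=[5.6547 10.3453] v=[-2.1662 0.1662]
Step 6: x=[5.1967 10.4033] v=[-2.2900 0.2900]

Answer: 5.1967 10.4033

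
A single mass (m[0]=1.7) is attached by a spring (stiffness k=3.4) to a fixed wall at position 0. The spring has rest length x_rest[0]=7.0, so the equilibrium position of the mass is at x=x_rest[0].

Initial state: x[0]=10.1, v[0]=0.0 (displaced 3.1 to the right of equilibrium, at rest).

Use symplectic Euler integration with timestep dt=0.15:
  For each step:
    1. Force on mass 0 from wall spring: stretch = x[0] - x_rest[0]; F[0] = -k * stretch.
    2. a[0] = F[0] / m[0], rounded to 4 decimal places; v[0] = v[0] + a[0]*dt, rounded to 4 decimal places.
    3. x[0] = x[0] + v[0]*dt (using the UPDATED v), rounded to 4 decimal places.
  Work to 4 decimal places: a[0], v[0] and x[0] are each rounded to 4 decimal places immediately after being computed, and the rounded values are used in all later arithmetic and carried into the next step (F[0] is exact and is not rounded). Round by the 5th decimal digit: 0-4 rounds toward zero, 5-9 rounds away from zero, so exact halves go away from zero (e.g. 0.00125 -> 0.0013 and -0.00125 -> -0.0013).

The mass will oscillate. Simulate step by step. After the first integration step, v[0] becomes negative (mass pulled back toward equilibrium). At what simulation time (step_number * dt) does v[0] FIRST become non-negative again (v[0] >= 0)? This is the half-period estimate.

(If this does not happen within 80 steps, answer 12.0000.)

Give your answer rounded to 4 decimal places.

Answer: 2.2500

Derivation:
Step 0: x=[10.1000] v=[0.0000]
Step 1: x=[9.9605] v=[-0.9300]
Step 2: x=[9.6878] v=[-1.8182]
Step 3: x=[9.2941] v=[-2.6245]
Step 4: x=[8.7972] v=[-3.3127]
Step 5: x=[8.2194] v=[-3.8519]
Step 6: x=[7.5867] v=[-4.2177]
Step 7: x=[6.9276] v=[-4.3937]
Step 8: x=[6.2718] v=[-4.3720]
Step 9: x=[5.6488] v=[-4.1535]
Step 10: x=[5.0866] v=[-3.7481]
Step 11: x=[4.6105] v=[-3.1741]
Step 12: x=[4.2419] v=[-2.4573]
Step 13: x=[3.9974] v=[-1.6299]
Step 14: x=[3.8880] v=[-0.7291]
Step 15: x=[3.9187] v=[0.2045]
First v>=0 after going negative at step 15, time=2.2500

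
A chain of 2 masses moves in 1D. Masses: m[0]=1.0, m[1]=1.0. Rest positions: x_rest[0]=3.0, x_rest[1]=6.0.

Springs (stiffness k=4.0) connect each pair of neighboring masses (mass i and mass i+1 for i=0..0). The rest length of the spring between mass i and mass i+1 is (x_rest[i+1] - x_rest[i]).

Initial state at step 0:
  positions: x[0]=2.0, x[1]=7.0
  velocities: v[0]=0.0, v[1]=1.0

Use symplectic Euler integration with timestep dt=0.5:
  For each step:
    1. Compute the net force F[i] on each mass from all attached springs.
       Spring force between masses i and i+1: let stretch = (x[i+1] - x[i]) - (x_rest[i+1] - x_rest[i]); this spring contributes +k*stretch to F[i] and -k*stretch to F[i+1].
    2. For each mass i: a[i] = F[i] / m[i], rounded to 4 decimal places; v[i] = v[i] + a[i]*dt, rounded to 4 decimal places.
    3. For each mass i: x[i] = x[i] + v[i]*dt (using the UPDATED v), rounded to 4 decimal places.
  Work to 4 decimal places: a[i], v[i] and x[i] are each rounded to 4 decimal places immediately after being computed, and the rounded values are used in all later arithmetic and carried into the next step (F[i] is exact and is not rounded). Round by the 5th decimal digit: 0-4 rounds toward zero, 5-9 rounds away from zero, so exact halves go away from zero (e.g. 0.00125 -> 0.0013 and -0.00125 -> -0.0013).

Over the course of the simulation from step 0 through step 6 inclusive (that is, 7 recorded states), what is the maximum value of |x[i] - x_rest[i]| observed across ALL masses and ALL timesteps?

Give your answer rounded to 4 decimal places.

Answer: 2.5000

Derivation:
Step 0: x=[2.0000 7.0000] v=[0.0000 1.0000]
Step 1: x=[4.0000 5.5000] v=[4.0000 -3.0000]
Step 2: x=[4.5000 5.5000] v=[1.0000 0.0000]
Step 3: x=[3.0000 7.5000] v=[-3.0000 4.0000]
Step 4: x=[3.0000 8.0000] v=[0.0000 1.0000]
Step 5: x=[5.0000 6.5000] v=[4.0000 -3.0000]
Step 6: x=[5.5000 6.5000] v=[1.0000 0.0000]
Max displacement = 2.5000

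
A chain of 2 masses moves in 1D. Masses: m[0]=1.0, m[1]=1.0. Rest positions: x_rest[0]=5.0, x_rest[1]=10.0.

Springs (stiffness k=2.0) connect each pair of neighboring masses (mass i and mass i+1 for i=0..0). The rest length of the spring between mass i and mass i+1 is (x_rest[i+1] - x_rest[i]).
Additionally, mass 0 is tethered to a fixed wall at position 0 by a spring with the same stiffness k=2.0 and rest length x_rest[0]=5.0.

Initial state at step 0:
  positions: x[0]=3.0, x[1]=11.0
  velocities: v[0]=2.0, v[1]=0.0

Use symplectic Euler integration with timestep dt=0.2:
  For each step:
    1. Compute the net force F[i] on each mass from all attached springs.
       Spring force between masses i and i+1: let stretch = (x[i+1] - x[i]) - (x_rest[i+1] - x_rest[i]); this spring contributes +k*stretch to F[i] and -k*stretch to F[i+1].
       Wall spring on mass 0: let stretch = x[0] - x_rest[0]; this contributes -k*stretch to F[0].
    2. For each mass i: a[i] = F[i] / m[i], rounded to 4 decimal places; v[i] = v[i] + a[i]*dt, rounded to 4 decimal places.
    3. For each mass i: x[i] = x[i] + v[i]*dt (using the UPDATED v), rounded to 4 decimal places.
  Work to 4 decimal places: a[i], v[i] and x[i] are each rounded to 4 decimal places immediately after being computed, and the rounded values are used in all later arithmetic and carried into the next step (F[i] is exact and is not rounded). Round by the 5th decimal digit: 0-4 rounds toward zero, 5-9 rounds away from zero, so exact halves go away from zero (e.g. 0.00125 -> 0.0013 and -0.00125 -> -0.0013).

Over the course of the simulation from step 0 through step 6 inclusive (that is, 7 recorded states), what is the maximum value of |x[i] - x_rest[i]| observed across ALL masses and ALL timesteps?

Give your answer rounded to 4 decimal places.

Answer: 2.6689

Derivation:
Step 0: x=[3.0000 11.0000] v=[2.0000 0.0000]
Step 1: x=[3.8000 10.7600] v=[4.0000 -1.2000]
Step 2: x=[4.8528 10.3632] v=[5.2640 -1.9840]
Step 3: x=[5.9582 9.9256] v=[5.5270 -2.1882]
Step 4: x=[6.9043 9.5706] v=[4.7307 -1.7752]
Step 5: x=[7.5114 9.4023] v=[3.0355 -0.8417]
Step 6: x=[7.6689 9.4827] v=[0.7873 0.4019]
Max displacement = 2.6689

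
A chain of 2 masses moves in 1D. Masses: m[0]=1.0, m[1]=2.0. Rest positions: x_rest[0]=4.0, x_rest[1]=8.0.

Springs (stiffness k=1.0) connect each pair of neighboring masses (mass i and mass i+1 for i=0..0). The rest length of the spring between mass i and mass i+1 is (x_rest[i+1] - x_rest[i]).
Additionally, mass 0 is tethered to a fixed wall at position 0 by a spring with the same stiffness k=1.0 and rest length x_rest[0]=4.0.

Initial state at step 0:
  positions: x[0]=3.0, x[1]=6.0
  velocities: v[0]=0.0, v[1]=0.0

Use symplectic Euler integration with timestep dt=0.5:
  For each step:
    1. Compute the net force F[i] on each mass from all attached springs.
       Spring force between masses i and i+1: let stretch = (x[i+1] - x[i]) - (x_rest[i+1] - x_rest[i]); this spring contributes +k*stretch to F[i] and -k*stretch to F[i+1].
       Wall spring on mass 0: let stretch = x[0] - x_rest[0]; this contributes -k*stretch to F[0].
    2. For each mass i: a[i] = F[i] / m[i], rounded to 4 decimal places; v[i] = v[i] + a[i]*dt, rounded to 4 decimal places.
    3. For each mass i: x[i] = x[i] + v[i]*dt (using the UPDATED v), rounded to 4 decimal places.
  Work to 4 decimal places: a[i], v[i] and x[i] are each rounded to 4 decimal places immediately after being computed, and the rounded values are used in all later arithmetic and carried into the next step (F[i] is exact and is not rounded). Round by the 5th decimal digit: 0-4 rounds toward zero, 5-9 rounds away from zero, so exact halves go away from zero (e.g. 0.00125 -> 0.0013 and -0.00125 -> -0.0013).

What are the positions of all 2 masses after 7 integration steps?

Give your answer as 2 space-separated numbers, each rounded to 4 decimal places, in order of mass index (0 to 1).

Step 0: x=[3.0000 6.0000] v=[0.0000 0.0000]
Step 1: x=[3.0000 6.1250] v=[0.0000 0.2500]
Step 2: x=[3.0313 6.3594] v=[0.0625 0.4688]
Step 3: x=[3.1368 6.6778] v=[0.2109 0.6368]
Step 4: x=[3.3433 7.0536] v=[0.4130 0.7516]
Step 5: x=[3.6416 7.4657] v=[0.5965 0.8241]
Step 6: x=[3.9855 7.8998] v=[0.6878 0.8681]
Step 7: x=[4.3116 8.3446] v=[0.6522 0.8896]

Answer: 4.3116 8.3446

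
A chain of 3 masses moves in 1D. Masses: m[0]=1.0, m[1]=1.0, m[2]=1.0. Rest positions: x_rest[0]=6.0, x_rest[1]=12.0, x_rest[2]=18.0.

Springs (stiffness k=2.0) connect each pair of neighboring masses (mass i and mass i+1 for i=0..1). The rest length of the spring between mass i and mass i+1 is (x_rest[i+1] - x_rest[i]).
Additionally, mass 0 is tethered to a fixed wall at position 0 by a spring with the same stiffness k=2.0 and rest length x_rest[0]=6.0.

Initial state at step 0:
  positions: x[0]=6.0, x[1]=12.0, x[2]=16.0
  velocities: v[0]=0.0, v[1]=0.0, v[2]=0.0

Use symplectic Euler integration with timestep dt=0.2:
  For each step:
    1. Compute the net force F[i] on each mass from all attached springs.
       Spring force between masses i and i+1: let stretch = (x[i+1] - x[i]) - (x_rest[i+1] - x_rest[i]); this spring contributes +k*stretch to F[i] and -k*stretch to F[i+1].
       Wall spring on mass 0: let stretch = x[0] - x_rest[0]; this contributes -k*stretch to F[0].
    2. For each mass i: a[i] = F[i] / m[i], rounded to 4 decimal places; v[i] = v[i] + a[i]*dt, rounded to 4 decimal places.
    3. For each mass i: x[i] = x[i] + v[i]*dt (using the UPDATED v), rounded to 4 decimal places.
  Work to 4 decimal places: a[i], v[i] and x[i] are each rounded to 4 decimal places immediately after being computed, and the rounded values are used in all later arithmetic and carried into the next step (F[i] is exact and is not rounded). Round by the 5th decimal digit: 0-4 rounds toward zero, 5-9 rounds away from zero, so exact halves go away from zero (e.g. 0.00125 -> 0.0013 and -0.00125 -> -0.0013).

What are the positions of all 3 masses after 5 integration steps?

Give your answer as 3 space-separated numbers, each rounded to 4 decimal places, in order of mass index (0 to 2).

Step 0: x=[6.0000 12.0000 16.0000] v=[0.0000 0.0000 0.0000]
Step 1: x=[6.0000 11.8400 16.1600] v=[0.0000 -0.8000 0.8000]
Step 2: x=[5.9872 11.5584 16.4544] v=[-0.0640 -1.4080 1.4720]
Step 3: x=[5.9411 11.2228 16.8371] v=[-0.2304 -1.6781 1.9136]
Step 4: x=[5.8423 10.9138 17.2507] v=[-0.4942 -1.5451 2.0679]
Step 5: x=[5.6818 10.7060 17.6373] v=[-0.8025 -1.0389 1.9331]

Answer: 5.6818 10.7060 17.6373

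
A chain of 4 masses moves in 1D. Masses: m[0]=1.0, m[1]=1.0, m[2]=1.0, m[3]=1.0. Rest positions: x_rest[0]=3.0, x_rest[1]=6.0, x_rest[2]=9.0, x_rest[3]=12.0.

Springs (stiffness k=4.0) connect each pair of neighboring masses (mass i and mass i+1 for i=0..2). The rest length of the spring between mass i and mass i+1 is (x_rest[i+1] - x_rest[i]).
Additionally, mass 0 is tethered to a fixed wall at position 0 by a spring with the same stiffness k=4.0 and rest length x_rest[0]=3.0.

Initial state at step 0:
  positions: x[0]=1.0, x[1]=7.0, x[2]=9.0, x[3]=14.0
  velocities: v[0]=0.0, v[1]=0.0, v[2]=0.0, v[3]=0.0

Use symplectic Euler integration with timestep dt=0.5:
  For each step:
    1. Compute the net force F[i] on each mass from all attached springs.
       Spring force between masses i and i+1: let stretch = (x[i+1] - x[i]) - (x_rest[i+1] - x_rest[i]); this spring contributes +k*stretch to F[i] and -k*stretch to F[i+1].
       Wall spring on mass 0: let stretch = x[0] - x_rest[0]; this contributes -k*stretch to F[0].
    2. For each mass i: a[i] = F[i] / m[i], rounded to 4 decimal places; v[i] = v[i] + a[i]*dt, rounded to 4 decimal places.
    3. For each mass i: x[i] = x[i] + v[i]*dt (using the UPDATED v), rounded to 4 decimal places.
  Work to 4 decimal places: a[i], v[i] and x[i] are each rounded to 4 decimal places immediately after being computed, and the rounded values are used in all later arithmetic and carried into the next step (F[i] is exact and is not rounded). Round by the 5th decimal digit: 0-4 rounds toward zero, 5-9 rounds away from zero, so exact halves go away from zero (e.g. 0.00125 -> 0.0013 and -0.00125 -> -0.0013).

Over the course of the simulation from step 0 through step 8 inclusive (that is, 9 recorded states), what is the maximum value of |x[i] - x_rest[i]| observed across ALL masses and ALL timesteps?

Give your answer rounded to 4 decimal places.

Step 0: x=[1.0000 7.0000 9.0000 14.0000] v=[0.0000 0.0000 0.0000 0.0000]
Step 1: x=[6.0000 3.0000 12.0000 12.0000] v=[10.0000 -8.0000 6.0000 -4.0000]
Step 2: x=[2.0000 11.0000 6.0000 13.0000] v=[-8.0000 16.0000 -12.0000 2.0000]
Step 3: x=[5.0000 5.0000 12.0000 10.0000] v=[6.0000 -12.0000 12.0000 -6.0000]
Step 4: x=[3.0000 6.0000 9.0000 12.0000] v=[-4.0000 2.0000 -6.0000 4.0000]
Step 5: x=[1.0000 7.0000 6.0000 14.0000] v=[-4.0000 2.0000 -6.0000 4.0000]
Step 6: x=[4.0000 1.0000 12.0000 11.0000] v=[6.0000 -12.0000 12.0000 -6.0000]
Step 7: x=[0.0000 9.0000 6.0000 12.0000] v=[-8.0000 16.0000 -12.0000 2.0000]
Step 8: x=[5.0000 5.0000 9.0000 10.0000] v=[10.0000 -8.0000 6.0000 -4.0000]
Max displacement = 5.0000

Answer: 5.0000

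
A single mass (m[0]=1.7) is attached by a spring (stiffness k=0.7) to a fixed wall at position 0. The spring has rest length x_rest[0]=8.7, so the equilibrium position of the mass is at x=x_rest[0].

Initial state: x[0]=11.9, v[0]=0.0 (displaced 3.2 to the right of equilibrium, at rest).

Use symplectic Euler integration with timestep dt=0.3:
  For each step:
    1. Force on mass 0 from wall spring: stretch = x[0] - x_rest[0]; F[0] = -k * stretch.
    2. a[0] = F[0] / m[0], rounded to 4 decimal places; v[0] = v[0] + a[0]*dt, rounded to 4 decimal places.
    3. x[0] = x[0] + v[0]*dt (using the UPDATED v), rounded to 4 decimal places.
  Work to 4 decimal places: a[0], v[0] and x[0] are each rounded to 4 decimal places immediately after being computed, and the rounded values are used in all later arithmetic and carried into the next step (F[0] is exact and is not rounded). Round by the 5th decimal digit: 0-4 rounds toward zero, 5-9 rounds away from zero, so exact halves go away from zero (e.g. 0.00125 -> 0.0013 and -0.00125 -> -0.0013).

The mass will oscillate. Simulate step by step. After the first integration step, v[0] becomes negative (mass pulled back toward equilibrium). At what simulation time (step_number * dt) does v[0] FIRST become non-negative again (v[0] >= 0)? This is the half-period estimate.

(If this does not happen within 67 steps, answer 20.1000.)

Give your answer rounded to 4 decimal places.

Answer: 5.1000

Derivation:
Step 0: x=[11.9000] v=[0.0000]
Step 1: x=[11.7814] v=[-0.3953]
Step 2: x=[11.5486] v=[-0.7759]
Step 3: x=[11.2103] v=[-1.1278]
Step 4: x=[10.7789] v=[-1.4379]
Step 5: x=[10.2705] v=[-1.6947]
Step 6: x=[9.7039] v=[-1.8887]
Step 7: x=[9.1001] v=[-2.0127]
Step 8: x=[8.4815] v=[-2.0621]
Step 9: x=[7.8710] v=[-2.0351]
Step 10: x=[7.2912] v=[-1.9327]
Step 11: x=[6.7636] v=[-1.7587]
Step 12: x=[6.3078] v=[-1.5195]
Step 13: x=[5.9406] v=[-1.2240]
Step 14: x=[5.6757] v=[-0.8831]
Step 15: x=[5.5229] v=[-0.5095]
Step 16: x=[5.4878] v=[-0.1170]
Step 17: x=[5.5717] v=[0.2798]
First v>=0 after going negative at step 17, time=5.1000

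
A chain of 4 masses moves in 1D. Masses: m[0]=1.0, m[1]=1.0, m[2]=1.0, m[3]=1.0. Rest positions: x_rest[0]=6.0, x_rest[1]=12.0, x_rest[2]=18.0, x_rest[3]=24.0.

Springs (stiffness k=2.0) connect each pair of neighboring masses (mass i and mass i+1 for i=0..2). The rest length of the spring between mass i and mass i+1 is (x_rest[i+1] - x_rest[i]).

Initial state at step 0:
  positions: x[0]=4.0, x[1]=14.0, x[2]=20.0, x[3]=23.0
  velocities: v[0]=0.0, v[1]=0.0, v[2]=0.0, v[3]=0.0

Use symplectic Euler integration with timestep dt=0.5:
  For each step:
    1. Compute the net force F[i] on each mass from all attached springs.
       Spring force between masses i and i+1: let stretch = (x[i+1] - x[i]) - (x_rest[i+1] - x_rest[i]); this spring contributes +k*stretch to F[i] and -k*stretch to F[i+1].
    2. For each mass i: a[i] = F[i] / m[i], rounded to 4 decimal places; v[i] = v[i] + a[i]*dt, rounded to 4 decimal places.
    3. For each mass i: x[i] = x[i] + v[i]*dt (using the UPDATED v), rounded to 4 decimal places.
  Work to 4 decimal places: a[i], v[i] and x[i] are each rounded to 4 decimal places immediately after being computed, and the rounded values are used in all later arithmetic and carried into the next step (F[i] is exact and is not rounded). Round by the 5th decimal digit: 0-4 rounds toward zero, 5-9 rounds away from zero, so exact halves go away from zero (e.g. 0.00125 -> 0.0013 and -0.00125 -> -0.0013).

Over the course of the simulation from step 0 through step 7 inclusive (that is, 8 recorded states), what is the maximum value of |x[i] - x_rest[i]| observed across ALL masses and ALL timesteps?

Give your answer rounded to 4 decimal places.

Step 0: x=[4.0000 14.0000 20.0000 23.0000] v=[0.0000 0.0000 0.0000 0.0000]
Step 1: x=[6.0000 12.0000 18.5000 24.5000] v=[4.0000 -4.0000 -3.0000 3.0000]
Step 2: x=[8.0000 10.2500 16.7500 26.0000] v=[4.0000 -3.5000 -3.5000 3.0000]
Step 3: x=[8.1250 10.6250 16.3750 25.8750] v=[0.2500 0.7500 -0.7500 -0.2500]
Step 4: x=[6.5000 12.6250 17.8750 24.0000] v=[-3.2500 4.0000 3.0000 -3.7500]
Step 5: x=[4.9375 14.1875 19.8125 22.0625] v=[-3.1250 3.1250 3.8750 -3.8750]
Step 6: x=[5.0000 13.9375 20.0625 22.0000] v=[0.1250 -0.5000 0.5000 -0.1250]
Step 7: x=[6.5313 12.2813 18.2188 23.9688] v=[3.0625 -3.3125 -3.6875 3.9375]
Max displacement = 2.1875

Answer: 2.1875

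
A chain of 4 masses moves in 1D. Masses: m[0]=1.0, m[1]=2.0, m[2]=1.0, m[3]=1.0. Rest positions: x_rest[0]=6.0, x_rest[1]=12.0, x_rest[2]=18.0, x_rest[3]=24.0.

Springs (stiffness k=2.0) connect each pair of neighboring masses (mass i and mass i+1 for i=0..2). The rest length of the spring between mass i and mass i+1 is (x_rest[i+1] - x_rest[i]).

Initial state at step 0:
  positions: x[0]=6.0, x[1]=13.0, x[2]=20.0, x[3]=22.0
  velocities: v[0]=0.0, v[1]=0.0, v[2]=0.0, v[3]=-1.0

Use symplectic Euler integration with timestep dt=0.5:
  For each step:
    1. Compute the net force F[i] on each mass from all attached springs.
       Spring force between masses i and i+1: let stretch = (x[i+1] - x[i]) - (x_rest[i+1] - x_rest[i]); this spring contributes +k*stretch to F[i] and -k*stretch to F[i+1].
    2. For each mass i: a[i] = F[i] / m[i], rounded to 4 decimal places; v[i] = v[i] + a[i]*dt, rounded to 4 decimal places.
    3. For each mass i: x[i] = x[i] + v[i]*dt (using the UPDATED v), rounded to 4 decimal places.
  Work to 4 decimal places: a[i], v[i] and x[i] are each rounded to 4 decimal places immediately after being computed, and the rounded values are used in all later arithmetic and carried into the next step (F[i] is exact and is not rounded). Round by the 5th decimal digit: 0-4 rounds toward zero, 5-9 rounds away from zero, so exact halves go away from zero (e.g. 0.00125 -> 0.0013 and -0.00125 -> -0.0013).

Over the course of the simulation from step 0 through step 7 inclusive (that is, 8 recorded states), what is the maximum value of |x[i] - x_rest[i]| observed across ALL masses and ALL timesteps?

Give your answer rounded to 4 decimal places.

Answer: 2.5077

Derivation:
Step 0: x=[6.0000 13.0000 20.0000 22.0000] v=[0.0000 0.0000 0.0000 -1.0000]
Step 1: x=[6.5000 13.0000 17.5000 23.5000] v=[1.0000 0.0000 -5.0000 3.0000]
Step 2: x=[7.2500 12.5000 15.7500 25.0000] v=[1.5000 -1.0000 -3.5000 3.0000]
Step 3: x=[7.6250 11.5000 17.0000 24.8750] v=[0.7500 -2.0000 2.5000 -0.2500]
Step 4: x=[6.9375 10.9063 19.4375 23.8125] v=[-1.3750 -1.1875 4.8750 -2.1250]
Step 5: x=[5.2344 11.4532 19.7969 23.5625] v=[-3.4062 1.0937 0.7188 -0.5000]
Step 6: x=[3.6407 12.5313 17.8673 24.4297] v=[-3.1874 2.1562 -3.8593 1.7344]
Step 7: x=[3.4923 12.7208 16.5509 25.0157] v=[-0.2968 0.3789 -2.6329 1.1720]
Max displacement = 2.5077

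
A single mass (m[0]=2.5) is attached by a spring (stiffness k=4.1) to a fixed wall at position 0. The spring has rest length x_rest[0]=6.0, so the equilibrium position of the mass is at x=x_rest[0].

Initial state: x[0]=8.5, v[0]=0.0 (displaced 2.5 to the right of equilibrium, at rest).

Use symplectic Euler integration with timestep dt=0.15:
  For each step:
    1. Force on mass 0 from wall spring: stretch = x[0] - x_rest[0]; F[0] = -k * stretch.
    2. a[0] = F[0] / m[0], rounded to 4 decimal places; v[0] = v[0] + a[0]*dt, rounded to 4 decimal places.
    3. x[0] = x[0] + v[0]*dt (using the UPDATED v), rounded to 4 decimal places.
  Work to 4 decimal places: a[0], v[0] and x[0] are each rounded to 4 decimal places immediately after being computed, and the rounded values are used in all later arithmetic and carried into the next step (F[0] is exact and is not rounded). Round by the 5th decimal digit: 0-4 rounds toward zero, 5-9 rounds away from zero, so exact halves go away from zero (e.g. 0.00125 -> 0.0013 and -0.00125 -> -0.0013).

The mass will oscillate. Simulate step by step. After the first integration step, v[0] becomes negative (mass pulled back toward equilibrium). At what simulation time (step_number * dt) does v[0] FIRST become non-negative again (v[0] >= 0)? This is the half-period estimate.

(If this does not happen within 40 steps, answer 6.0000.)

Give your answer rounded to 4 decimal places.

Answer: 2.5500

Derivation:
Step 0: x=[8.5000] v=[0.0000]
Step 1: x=[8.4078] v=[-0.6150]
Step 2: x=[8.2267] v=[-1.2073]
Step 3: x=[7.9634] v=[-1.7551]
Step 4: x=[7.6277] v=[-2.2381]
Step 5: x=[7.2319] v=[-2.6385]
Step 6: x=[6.7907] v=[-2.9415]
Step 7: x=[6.3203] v=[-3.1360]
Step 8: x=[5.8381] v=[-3.2148]
Step 9: x=[5.3619] v=[-3.1750]
Step 10: x=[4.9092] v=[-3.0180]
Step 11: x=[4.4967] v=[-2.7497]
Step 12: x=[4.1397] v=[-2.3799]
Step 13: x=[3.8514] v=[-1.9223]
Step 14: x=[3.6423] v=[-1.3937]
Step 15: x=[3.5202] v=[-0.8137]
Step 16: x=[3.4896] v=[-0.2037]
Step 17: x=[3.5517] v=[0.4139]
First v>=0 after going negative at step 17, time=2.5500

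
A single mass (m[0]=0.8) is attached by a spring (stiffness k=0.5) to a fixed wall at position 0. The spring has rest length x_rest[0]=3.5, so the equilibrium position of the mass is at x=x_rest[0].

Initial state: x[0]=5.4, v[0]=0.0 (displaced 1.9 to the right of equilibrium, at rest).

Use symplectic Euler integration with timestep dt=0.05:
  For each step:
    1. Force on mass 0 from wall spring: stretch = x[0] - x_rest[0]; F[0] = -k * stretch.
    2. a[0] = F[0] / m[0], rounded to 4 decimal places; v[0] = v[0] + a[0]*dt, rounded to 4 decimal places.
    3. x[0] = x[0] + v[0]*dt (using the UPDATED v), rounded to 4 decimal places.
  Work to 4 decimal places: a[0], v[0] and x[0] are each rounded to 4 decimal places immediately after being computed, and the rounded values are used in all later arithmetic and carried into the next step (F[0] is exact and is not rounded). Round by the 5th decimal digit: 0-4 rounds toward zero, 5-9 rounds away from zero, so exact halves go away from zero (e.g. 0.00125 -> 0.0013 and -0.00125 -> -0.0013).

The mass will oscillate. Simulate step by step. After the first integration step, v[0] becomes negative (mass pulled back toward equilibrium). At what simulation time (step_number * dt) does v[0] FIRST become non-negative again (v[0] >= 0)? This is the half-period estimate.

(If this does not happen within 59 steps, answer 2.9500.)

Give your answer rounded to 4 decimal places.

Step 0: x=[5.4000] v=[0.0000]
Step 1: x=[5.3970] v=[-0.0594]
Step 2: x=[5.3911] v=[-0.1187]
Step 3: x=[5.3822] v=[-0.1778]
Step 4: x=[5.3704] v=[-0.2366]
Step 5: x=[5.3556] v=[-0.2951]
Step 6: x=[5.3379] v=[-0.3531]
Step 7: x=[5.3174] v=[-0.4105]
Step 8: x=[5.2940] v=[-0.4673]
Step 9: x=[5.2678] v=[-0.5234]
Step 10: x=[5.2389] v=[-0.5786]
Step 11: x=[5.2073] v=[-0.6329]
Step 12: x=[5.1730] v=[-0.6863]
Step 13: x=[5.1361] v=[-0.7386]
Step 14: x=[5.0966] v=[-0.7897]
Step 15: x=[5.0546] v=[-0.8396]
Step 16: x=[5.0102] v=[-0.8882]
Step 17: x=[4.9634] v=[-0.9354]
Step 18: x=[4.9143] v=[-0.9811]
Step 19: x=[4.8630] v=[-1.0253]
Step 20: x=[4.8096] v=[-1.0679]
Step 21: x=[4.7542] v=[-1.1088]
Step 22: x=[4.6968] v=[-1.1480]
Step 23: x=[4.6375] v=[-1.1854]
Step 24: x=[4.5765] v=[-1.2209]
Step 25: x=[4.5138] v=[-1.2545]
Step 26: x=[4.4495] v=[-1.2862]
Step 27: x=[4.3837] v=[-1.3159]
Step 28: x=[4.3165] v=[-1.3435]
Step 29: x=[4.2481] v=[-1.3690]
Step 30: x=[4.1785] v=[-1.3924]
Step 31: x=[4.1078] v=[-1.4136]
Step 32: x=[4.0362] v=[-1.4326]
Step 33: x=[3.9637] v=[-1.4494]
Step 34: x=[3.8905] v=[-1.4639]
Step 35: x=[3.8167] v=[-1.4761]
Step 36: x=[3.7424] v=[-1.4860]
Step 37: x=[3.6677] v=[-1.4936]
Step 38: x=[3.5928] v=[-1.4988]
Step 39: x=[3.5177] v=[-1.5017]
Step 40: x=[3.4426] v=[-1.5023]
Step 41: x=[3.3676] v=[-1.5005]
Step 42: x=[3.2928] v=[-1.4964]
Step 43: x=[3.2183] v=[-1.4899]
Step 44: x=[3.1442] v=[-1.4811]
Step 45: x=[3.0707] v=[-1.4700]
Step 46: x=[2.9979] v=[-1.4566]
Step 47: x=[2.9259] v=[-1.4409]
Step 48: x=[2.8548] v=[-1.4230]
Step 49: x=[2.7847] v=[-1.4028]
Step 50: x=[2.7157] v=[-1.3804]
Step 51: x=[2.6479] v=[-1.3559]
Step 52: x=[2.5814] v=[-1.3293]
Step 53: x=[2.5164] v=[-1.3006]
Step 54: x=[2.4529] v=[-1.2699]
Step 55: x=[2.3910] v=[-1.2372]
Step 56: x=[2.3309] v=[-1.2025]
Step 57: x=[2.2726] v=[-1.1660]
Step 58: x=[2.2162] v=[-1.1276]
Step 59: x=[2.1618] v=[-1.0875]
v[0] did not become non-negative within 59 steps; using fallback time=2.9500

Answer: 2.9500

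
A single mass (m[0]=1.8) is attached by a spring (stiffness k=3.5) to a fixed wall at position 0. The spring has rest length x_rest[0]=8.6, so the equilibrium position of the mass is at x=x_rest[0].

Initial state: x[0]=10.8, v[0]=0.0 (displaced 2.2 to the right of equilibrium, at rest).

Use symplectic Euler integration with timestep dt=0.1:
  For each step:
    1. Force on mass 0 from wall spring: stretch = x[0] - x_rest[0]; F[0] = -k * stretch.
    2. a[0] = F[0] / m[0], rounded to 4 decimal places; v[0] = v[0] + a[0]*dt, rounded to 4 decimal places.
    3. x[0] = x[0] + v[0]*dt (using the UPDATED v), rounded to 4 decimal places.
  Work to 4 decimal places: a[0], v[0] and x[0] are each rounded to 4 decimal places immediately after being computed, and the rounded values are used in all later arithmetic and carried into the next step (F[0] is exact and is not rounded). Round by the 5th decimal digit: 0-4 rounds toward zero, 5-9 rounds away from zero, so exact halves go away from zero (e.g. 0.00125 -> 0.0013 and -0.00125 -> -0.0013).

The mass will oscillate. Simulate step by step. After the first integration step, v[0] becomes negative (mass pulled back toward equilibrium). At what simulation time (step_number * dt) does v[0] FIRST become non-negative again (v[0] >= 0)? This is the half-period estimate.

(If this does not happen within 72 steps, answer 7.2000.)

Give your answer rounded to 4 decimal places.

Answer: 2.3000

Derivation:
Step 0: x=[10.8000] v=[0.0000]
Step 1: x=[10.7572] v=[-0.4278]
Step 2: x=[10.6725] v=[-0.8473]
Step 3: x=[10.5475] v=[-1.2503]
Step 4: x=[10.3846] v=[-1.6290]
Step 5: x=[10.1870] v=[-1.9760]
Step 6: x=[9.9585] v=[-2.2846]
Step 7: x=[9.7036] v=[-2.5488]
Step 8: x=[9.4273] v=[-2.7634]
Step 9: x=[9.1349] v=[-2.9243]
Step 10: x=[8.8321] v=[-3.0283]
Step 11: x=[8.5248] v=[-3.0734]
Step 12: x=[8.2189] v=[-3.0588]
Step 13: x=[7.9204] v=[-2.9847]
Step 14: x=[7.6351] v=[-2.8526]
Step 15: x=[7.3686] v=[-2.6650]
Step 16: x=[7.1260] v=[-2.4256]
Step 17: x=[6.9121] v=[-2.1390]
Step 18: x=[6.7310] v=[-1.8108]
Step 19: x=[6.5863] v=[-1.4474]
Step 20: x=[6.4807] v=[-1.0559]
Step 21: x=[6.4163] v=[-0.6438]
Step 22: x=[6.3944] v=[-0.2192]
Step 23: x=[6.4154] v=[0.2097]
First v>=0 after going negative at step 23, time=2.3000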